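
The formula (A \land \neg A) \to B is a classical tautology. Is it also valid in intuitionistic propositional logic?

This is an instance of ex falso quodlibet, which is intuitionistically derivable.
No world can force both A and \neg A, so the antecedent A \land \neg A is never forced and the implication holds vacuously at every world.

Yes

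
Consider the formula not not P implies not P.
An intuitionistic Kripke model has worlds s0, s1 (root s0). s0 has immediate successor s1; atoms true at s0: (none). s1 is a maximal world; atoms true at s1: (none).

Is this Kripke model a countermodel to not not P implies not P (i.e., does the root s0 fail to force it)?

No

s0 forces not not P implies not P vacuously: no world accessible from s0 forces the antecedent not not P.
So the root s0 forces not not P implies not P; the model is not a countermodel.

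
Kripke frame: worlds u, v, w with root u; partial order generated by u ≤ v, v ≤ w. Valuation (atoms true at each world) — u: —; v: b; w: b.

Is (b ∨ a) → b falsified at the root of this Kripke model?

u ⊩ (b ∨ a) → b: every world accessible from u that forces b ∨ a (namely v, w) also forces b.
So the root u forces (b ∨ a) → b; the model is not a countermodel.

No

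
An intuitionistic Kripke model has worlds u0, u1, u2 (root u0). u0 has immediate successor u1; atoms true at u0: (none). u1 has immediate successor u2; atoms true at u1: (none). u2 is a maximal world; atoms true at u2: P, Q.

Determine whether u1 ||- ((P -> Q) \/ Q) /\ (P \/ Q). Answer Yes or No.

u1 ||-/- ((P -> Q) \/ Q) /\ (P \/ Q) since u1 fails P \/ Q.

No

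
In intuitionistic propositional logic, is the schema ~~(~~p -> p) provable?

This is the double negation of double-negation elimination, which is intuitionistically derivable.
By Glivenko's theorem the double negation of any classical propositional tautology is intuitionistically provable; ~~p -> p is classically a tautology.

Yes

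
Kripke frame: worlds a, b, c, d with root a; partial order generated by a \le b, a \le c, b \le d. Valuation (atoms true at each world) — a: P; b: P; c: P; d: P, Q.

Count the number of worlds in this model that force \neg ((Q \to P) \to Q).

1

a: does not force it — a \nVdash \neg ((Q \to P) \to Q) since d is accessible from a and d \Vdash (Q \to P) \to Q.
b: does not force it.
c: forces it.
d: does not force it.
Worlds forcing the formula: {c}.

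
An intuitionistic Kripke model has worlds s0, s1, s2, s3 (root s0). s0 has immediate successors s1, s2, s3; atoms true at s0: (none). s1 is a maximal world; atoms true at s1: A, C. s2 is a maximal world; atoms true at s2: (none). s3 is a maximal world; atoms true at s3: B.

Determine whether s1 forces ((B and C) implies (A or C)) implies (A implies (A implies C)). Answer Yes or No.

s1 forces ((B and C) implies (A or C)) implies (A implies (A implies C)): every world accessible from s1 that forces (B and C) implies (A or C) (namely s1) also forces A implies (A implies C).

Yes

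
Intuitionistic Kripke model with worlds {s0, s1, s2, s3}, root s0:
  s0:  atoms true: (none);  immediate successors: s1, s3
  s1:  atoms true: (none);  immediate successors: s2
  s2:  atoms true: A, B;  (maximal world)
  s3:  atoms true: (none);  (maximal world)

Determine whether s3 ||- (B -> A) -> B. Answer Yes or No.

s3 ||-/- (B -> A) -> B: already at s3 itself, s3 ||- B -> A but s3 ||-/- B.
s3 lacks atom B, so s3 ||-/- B.

No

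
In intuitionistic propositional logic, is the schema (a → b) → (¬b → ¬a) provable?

Yes

This is the forward direction of contraposition, which is intuitionistically derivable.
Assume a → b and ¬b. If a held then b would follow, contradicting ¬b; so ¬a.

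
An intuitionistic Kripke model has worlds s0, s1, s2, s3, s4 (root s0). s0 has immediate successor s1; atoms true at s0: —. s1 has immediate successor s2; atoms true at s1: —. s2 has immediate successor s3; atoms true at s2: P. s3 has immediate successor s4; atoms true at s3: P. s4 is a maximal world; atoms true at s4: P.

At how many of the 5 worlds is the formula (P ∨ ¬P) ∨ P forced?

3

s0: does not force it — s0 ⊮ (P ∨ ¬P) ∨ P: neither disjunct is forced at s0.
s1: does not force it.
s2: forces it.
s3: forces it.
s4: forces it.
Worlds forcing the formula: {s2, s3, s4}.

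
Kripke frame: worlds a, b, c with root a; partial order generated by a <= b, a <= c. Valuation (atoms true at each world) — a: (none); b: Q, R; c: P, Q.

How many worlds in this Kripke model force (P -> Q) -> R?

a: does not force it — a ||-/- (P -> Q) -> R: already at a itself, a ||- P -> Q but a ||-/- R.
b: forces it.
c: does not force it.
Worlds forcing the formula: {b}.

1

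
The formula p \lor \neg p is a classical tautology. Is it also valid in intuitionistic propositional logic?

This is the law of excluded middle, which is not intuitionistically valid.
A Kripke countermodel: worlds w0, w1; order generated by w0 \le w1; atoms true at each world — w0:{}; w1:{p}.
w0 \nVdash p \lor \neg p: neither disjunct is forced at w0.
w0 lacks atom p, so w0 \nVdash p.
So the root w0 does not force the formula.

No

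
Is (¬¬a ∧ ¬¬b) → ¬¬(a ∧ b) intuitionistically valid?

This is the distribution of double negation over conjunction, which is intuitionistically derivable.
Assume ¬¬a, ¬¬b, and ¬(a ∧ b). From a we'd get ¬b (since a ∧ b is refuted), contradicting ¬¬b; so ¬a, contradicting ¬¬a.

Yes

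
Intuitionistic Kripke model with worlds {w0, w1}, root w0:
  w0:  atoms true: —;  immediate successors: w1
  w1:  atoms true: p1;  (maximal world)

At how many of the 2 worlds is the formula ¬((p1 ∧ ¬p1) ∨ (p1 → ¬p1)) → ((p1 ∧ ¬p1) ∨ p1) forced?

w0: does not force it — w0 ⊮ ¬((p1 ∧ ¬p1) ∨ (p1 → ¬p1)) → ((p1 ∧ ¬p1) ∨ p1): already at w0 itself, w0 ⊩ ¬((p1 ∧ ¬p1) ∨ (p1 → ¬p1)) but w0 ⊮ (p1 ∧ ¬p1) ∨ p1.
w1: forces it.
Worlds forcing the formula: {w1}.

1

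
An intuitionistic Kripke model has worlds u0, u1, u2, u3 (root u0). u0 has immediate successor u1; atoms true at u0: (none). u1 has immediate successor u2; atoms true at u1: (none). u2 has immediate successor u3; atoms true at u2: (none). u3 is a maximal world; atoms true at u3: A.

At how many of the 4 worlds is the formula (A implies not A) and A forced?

u0: does not force it — u0 does not force (A implies not A) and A since u0 fails A implies not A.
u1: does not force it — u1 does not force (A implies not A) and A since u1 fails A implies not A.
u2: does not force it.
u3: does not force it.
Worlds forcing the formula: { }.

0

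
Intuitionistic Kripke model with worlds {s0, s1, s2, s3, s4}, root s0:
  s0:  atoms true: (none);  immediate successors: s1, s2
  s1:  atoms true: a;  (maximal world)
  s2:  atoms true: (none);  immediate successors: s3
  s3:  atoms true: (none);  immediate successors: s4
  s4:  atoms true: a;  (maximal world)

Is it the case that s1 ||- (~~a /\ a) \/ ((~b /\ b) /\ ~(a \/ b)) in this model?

Yes

s1 ||- (~~a /\ a) \/ ((~b /\ b) /\ ~(a \/ b)) via the disjunct ~~a /\ a.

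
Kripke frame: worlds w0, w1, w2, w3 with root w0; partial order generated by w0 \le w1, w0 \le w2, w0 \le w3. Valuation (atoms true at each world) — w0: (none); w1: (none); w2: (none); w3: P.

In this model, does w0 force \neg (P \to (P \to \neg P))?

w0 \nVdash \neg (P \to (P \to \neg P)) since w1 is accessible from w0 and w1 \Vdash P \to (P \to \neg P).
w1 \Vdash P \to (P \to \neg P) vacuously: no world accessible from w1 forces the antecedent P.

No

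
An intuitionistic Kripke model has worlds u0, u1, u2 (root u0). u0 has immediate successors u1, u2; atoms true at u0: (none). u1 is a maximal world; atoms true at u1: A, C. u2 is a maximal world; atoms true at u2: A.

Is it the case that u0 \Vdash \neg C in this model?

No

u0 \nVdash \neg C since u1 is accessible from u0 and u1 \Vdash C.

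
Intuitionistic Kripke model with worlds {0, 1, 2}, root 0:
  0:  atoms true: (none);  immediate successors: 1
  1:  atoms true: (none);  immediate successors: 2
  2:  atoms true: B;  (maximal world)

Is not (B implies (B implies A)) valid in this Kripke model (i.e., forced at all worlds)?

0 forces not (B implies (B implies A)): no world accessible from 0 forces B implies (B implies A).
Since the root 0 forces not (B implies (B implies A)) and forcing is persistent (monotone upward), every world forces it.

Yes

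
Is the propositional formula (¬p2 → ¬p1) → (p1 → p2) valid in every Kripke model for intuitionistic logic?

No

This is the converse of contraposition, which is not intuitionistically valid.
A Kripke countermodel: worlds u, v; order generated by u ≤ v; atoms true at each world — u:{p1}; v:{p1,p2}.
u ⊮ (¬p2 → ¬p1) → (p1 → p2): already at u itself, u ⊩ ¬p2 → ¬p1 but u ⊮ p1 → p2.
u ⊮ p1 → p2: already at u itself, u ⊩ p1 but u ⊮ p2.
u lacks atom p2, so u ⊮ p2.
So the root u does not force the formula.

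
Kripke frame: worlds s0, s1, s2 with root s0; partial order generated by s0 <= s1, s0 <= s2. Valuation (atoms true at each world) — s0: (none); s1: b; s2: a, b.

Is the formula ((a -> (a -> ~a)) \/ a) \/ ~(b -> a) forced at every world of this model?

No

Not every world: s0 ||-/- ((a -> (a -> ~a)) \/ a) \/ ~(b -> a).
s0 ||-/- ((a -> (a -> ~a)) \/ a) \/ ~(b -> a): neither disjunct is forced at s0.
s0 ||-/- (a -> (a -> ~a)) \/ a: neither disjunct is forced at s0.
s0 ||-/- a -> (a -> ~a): at the accessible world s2, s2 ||- a but s2 ||-/- a -> ~a.
s2 ||-/- a -> ~a: already at s2 itself, s2 ||- a but s2 ||-/- ~a.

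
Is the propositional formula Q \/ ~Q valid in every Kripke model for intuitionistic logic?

No

This is the law of excluded middle, which is not intuitionistically valid.
A Kripke countermodel: worlds a, b; order generated by a <= b; atoms true at each world — a:{}; b:{Q}.
a ||-/- Q \/ ~Q: neither disjunct is forced at a.
a lacks atom Q, so a ||-/- Q.
So the root a does not force the formula.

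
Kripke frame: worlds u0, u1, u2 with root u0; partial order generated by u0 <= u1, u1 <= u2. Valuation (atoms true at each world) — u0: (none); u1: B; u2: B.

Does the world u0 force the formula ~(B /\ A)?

Yes

u0 ||- ~(B /\ A): no world accessible from u0 forces B /\ A.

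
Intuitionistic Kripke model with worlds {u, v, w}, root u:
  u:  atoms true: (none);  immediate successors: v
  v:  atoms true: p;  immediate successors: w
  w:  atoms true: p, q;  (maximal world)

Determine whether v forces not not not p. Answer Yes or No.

No

v does not force not not not p since v is accessible from v and v forces not not p.
v forces not not p: no world accessible from v forces not p.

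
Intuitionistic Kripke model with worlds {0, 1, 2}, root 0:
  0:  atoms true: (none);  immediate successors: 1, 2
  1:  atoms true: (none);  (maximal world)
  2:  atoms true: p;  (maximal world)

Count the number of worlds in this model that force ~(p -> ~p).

0: does not force it — 0 ||-/- ~(p -> ~p) since 1 is accessible from 0 and 1 ||- p -> ~p.
1: does not force it — 1 ||-/- ~(p -> ~p) since 1 is accessible from 1 and 1 ||- p -> ~p.
2: forces it.
Worlds forcing the formula: {2}.

1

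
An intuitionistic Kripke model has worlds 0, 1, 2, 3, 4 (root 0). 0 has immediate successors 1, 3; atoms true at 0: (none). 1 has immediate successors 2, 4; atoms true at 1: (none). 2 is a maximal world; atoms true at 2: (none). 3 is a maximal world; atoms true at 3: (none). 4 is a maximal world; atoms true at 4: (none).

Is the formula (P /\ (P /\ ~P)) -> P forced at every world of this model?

0 ||- (P /\ (P /\ ~P)) -> P vacuously: no world accessible from 0 forces the antecedent P /\ (P /\ ~P).
Since the root 0 forces (P /\ (P /\ ~P)) -> P and forcing is persistent (monotone upward), every world forces it.

Yes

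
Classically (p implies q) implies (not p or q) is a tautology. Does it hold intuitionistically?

This is the material-implication-as-disjunction principle, which is not intuitionistically valid.
A Kripke countermodel: worlds a, b; order generated by a <= b; atoms true at each world — a:{}; b:{p,q}.
a does not force (p implies q) implies (not p or q): already at a itself, a forces p implies q but a does not force not p or q.
a does not force not p or q: neither disjunct is forced at a.
a does not force not p since b is accessible from a and b forces p.
So the root a does not force the formula.

No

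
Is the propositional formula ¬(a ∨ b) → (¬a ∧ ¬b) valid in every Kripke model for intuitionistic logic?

This is a constructively valid De Morgan direction (negated disjunction to conjunction of negations), which is intuitionistically derivable.
From ¬(a ∨ b): if a held then a ∨ b would, contradiction — so ¬a; similarly ¬b.

Yes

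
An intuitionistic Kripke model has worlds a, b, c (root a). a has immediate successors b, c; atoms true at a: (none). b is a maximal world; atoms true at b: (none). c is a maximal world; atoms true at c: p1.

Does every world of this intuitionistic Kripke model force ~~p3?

No

Not every world: a ||-/- ~~p3.
a ||-/- ~~p3 since a is accessible from a and a ||- ~p3.
a ||- ~p3: no world accessible from a forces p3.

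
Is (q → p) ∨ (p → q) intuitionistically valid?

This is the Gödel–Dummett linearity axiom, which is not intuitionistically valid.
A Kripke countermodel: worlds 0, 1, 2; order generated by 0 ≤ 1, 0 ≤ 2; atoms true at each world — 0:{}; 1:{q}; 2:{p}.
0 ⊮ (q → p) ∨ (p → q): neither disjunct is forced at 0.
0 ⊮ q → p: at the accessible world 1, 1 ⊩ q but 1 ⊮ p.
1 lacks atom p, so 1 ⊮ p.
So the root 0 does not force the formula.

No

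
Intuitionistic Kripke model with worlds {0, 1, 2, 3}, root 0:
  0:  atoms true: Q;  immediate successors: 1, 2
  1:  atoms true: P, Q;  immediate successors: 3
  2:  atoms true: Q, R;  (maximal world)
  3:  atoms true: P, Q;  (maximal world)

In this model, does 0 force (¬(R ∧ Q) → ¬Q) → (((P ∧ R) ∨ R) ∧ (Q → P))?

No

0 ⊮ (¬(R ∧ Q) → ¬Q) → (((P ∧ R) ∨ R) ∧ (Q → P)): at the accessible world 2, 2 ⊩ ¬(R ∧ Q) → ¬Q but 2 ⊮ ((P ∧ R) ∨ R) ∧ (Q → P).
2 ⊮ ((P ∧ R) ∨ R) ∧ (Q → P) since 2 fails Q → P.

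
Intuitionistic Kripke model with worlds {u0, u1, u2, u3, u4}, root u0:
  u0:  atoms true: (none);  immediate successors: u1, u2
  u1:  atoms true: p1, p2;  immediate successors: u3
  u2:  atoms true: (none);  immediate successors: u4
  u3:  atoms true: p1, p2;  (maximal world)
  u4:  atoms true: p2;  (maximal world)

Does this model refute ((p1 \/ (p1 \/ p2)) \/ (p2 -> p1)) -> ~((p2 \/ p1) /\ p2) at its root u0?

Yes

u0 ||-/- ((p1 \/ (p1 \/ p2)) \/ (p2 -> p1)) -> ~((p2 \/ p1) /\ p2): at the accessible world u1, u1 ||- (p1 \/ (p1 \/ p2)) \/ (p2 -> p1) but u1 ||-/- ~((p2 \/ p1) /\ p2).
u1 ||-/- ~((p2 \/ p1) /\ p2) since u1 is accessible from u1 and u1 ||- (p2 \/ p1) /\ p2.
u1 ||- (p2 \/ p1) /\ p2 since u1 forces both conjuncts.
So the root u0 does not force ((p1 \/ (p1 \/ p2)) \/ (p2 -> p1)) -> ~((p2 \/ p1) /\ p2); the model is a countermodel.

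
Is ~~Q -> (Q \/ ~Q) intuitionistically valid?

This is a variant of double-negation elimination (deriving excluded middle from double negation), which is not intuitionistically valid.
A Kripke countermodel: worlds u, v; order generated by u <= v; atoms true at each world — u:{}; v:{Q}.
u ||-/- ~~Q -> (Q \/ ~Q): already at u itself, u ||- ~~Q but u ||-/- Q \/ ~Q.
u ||-/- Q \/ ~Q: neither disjunct is forced at u.
u lacks atom Q, so u ||-/- Q.
So the root u does not force the formula.

No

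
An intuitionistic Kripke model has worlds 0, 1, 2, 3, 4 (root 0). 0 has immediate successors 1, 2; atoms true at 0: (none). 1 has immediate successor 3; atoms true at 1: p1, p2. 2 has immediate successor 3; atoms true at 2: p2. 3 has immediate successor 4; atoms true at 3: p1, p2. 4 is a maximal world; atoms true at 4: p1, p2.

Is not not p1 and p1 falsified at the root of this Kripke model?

0 does not force not not p1 and p1 since 0 fails p1.
So the root 0 does not force not not p1 and p1; the model is a countermodel.

Yes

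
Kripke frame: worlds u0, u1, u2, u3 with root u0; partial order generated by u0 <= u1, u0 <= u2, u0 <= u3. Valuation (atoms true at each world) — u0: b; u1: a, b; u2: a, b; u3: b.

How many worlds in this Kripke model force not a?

u0: does not force it — u0 does not force not a since u1 is accessible from u0 and u1 forces a.
u1: does not force it — u1 does not force not a since u1 is accessible from u1 and u1 forces a.
u2: does not force it.
u3: forces it.
Worlds forcing the formula: {u3}.

1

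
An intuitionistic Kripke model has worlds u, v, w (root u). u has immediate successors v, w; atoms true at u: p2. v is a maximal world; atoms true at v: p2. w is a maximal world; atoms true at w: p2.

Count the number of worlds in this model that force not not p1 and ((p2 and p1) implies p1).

0

u: does not force it — u does not force not not p1 and ((p2 and p1) implies p1) since u fails not not p1.
v: does not force it — v does not force not not p1 and ((p2 and p1) implies p1) since v fails not not p1.
w: does not force it.
Worlds forcing the formula: { }.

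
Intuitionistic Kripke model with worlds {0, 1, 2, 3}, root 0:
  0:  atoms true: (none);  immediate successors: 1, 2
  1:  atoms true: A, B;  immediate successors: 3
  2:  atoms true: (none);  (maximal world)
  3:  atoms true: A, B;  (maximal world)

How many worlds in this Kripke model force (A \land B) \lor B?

2

0: does not force it — 0 \nVdash (A \land B) \lor B: neither disjunct is forced at 0.
1: forces it.
2: does not force it — 2 \nVdash (A \land B) \lor B: neither disjunct is forced at 2.
3: forces it.
Worlds forcing the formula: {1, 3}.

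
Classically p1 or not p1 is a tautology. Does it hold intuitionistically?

No

This is the law of excluded middle, which is not intuitionistically valid.
A Kripke countermodel: worlds u, v; order generated by u <= v; atoms true at each world — u:{}; v:{p1}.
u does not force p1 or not p1: neither disjunct is forced at u.
u lacks atom p1, so u does not force p1.
So the root u does not force the formula.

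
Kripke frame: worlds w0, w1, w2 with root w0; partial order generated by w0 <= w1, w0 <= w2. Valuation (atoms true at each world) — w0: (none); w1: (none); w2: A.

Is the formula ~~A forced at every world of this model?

Not every world: w0 ||-/- ~~A.
w0 ||-/- ~~A since w1 is accessible from w0 and w1 ||- ~A.
w1 ||- ~A: no world accessible from w1 forces A.

No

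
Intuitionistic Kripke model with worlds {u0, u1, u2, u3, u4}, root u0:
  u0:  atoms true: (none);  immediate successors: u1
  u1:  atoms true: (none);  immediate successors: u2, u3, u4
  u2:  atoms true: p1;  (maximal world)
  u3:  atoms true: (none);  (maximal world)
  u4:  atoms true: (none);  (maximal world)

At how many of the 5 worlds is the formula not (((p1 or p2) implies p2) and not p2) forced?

u0: does not force it — u0 does not force not (((p1 or p2) implies p2) and not p2) since u3 is accessible from u0 and u3 forces ((p1 or p2) implies p2) and not p2.
u1: does not force it — u1 does not force not (((p1 or p2) implies p2) and not p2) since u3 is accessible from u1 and u3 forces ((p1 or p2) implies p2) and not p2.
u2: forces it.
u3: does not force it — u3 does not force not (((p1 or p2) implies p2) and not p2) since u3 is accessible from u3 and u3 forces ((p1 or p2) implies p2) and not p2.
u4: does not force it.
Worlds forcing the formula: {u2}.

1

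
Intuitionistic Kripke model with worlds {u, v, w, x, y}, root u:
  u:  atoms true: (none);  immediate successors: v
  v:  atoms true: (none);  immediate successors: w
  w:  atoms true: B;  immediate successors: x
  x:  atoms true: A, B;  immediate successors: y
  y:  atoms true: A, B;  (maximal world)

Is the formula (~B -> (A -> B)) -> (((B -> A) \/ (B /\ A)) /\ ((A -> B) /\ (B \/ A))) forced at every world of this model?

Not every world: u ||-/- (~B -> (A -> B)) -> (((B -> A) \/ (B /\ A)) /\ ((A -> B) /\ (B \/ A))).
u ||-/- (~B -> (A -> B)) -> (((B -> A) \/ (B /\ A)) /\ ((A -> B) /\ (B \/ A))): already at u itself, u ||- ~B -> (A -> B) but u ||-/- ((B -> A) \/ (B /\ A)) /\ ((A -> B) /\ (B \/ A)).
u ||-/- ((B -> A) \/ (B /\ A)) /\ ((A -> B) /\ (B \/ A)) since u fails (B -> A) \/ (B /\ A).

No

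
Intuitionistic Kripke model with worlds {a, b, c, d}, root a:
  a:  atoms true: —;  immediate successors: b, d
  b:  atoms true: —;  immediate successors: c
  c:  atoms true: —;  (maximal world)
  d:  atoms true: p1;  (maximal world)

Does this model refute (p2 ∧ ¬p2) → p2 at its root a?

No

a ⊩ (p2 ∧ ¬p2) → p2 vacuously: no world accessible from a forces the antecedent p2 ∧ ¬p2.
So the root a forces (p2 ∧ ¬p2) → p2; the model is not a countermodel.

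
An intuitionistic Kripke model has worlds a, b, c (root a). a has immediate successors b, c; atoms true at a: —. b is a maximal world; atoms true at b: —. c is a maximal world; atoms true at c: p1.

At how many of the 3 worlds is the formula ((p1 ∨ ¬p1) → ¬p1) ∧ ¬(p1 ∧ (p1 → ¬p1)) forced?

a: does not force it — a ⊮ ((p1 ∨ ¬p1) → ¬p1) ∧ ¬(p1 ∧ (p1 → ¬p1)) since a fails (p1 ∨ ¬p1) → ¬p1.
b: forces it.
c: does not force it — c ⊮ ((p1 ∨ ¬p1) → ¬p1) ∧ ¬(p1 ∧ (p1 → ¬p1)) since c fails (p1 ∨ ¬p1) → ¬p1.
Worlds forcing the formula: {b}.

1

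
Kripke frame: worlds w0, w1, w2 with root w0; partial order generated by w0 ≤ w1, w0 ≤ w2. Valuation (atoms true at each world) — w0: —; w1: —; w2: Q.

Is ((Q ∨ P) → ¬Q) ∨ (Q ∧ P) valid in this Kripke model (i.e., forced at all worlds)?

No

Not every world: w0 ⊮ ((Q ∨ P) → ¬Q) ∨ (Q ∧ P).
w0 ⊮ ((Q ∨ P) → ¬Q) ∨ (Q ∧ P): neither disjunct is forced at w0.
w0 ⊮ (Q ∨ P) → ¬Q: at the accessible world w2, w2 ⊩ Q ∨ P but w2 ⊮ ¬Q.
w2 ⊮ ¬Q since w2 is accessible from w2 and w2 ⊩ Q.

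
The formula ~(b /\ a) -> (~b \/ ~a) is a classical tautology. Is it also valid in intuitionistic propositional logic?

No

This is the constructively invalid direction of De Morgan's law for conjunction, which is not intuitionistically valid.
A Kripke countermodel: worlds 0, 1, 2; order generated by 0 <= 1, 0 <= 2; atoms true at each world — 0:{}; 1:{b}; 2:{a}.
0 ||-/- ~(b /\ a) -> (~b \/ ~a): already at 0 itself, 0 ||- ~(b /\ a) but 0 ||-/- ~b \/ ~a.
0 ||-/- ~b \/ ~a: neither disjunct is forced at 0.
0 ||-/- ~b since 1 is accessible from 0 and 1 ||- b.
So the root 0 does not force the formula.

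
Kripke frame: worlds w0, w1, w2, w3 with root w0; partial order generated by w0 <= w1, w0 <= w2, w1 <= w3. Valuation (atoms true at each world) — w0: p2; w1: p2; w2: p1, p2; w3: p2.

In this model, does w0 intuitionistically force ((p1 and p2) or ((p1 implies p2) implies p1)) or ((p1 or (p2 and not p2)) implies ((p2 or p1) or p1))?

w0 forces ((p1 and p2) or ((p1 implies p2) implies p1)) or ((p1 or (p2 and not p2)) implies ((p2 or p1) or p1)) via the disjunct (p1 or (p2 and not p2)) implies ((p2 or p1) or p1).

Yes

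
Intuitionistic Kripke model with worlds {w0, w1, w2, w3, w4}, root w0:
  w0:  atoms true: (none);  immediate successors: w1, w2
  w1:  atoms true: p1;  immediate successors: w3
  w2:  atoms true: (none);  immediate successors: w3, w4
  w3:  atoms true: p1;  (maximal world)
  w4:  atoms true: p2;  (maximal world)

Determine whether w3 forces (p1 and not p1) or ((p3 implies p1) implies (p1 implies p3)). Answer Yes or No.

w3 does not force (p1 and not p1) or ((p3 implies p1) implies (p1 implies p3)): neither disjunct is forced at w3.
w3 does not force p1 and not p1 since w3 fails not p1.

No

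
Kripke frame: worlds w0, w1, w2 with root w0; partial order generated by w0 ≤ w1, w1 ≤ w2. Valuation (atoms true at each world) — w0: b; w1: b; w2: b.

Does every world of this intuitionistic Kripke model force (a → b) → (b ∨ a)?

Yes

w0 ⊩ (a → b) → (b ∨ a): every world accessible from w0 that forces a → b (namely w0, w1, w2) also forces b ∨ a.
Since the root w0 forces (a → b) → (b ∨ a) and forcing is persistent (monotone upward), every world forces it.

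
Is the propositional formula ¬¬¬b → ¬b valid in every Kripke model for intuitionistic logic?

Yes

This is triple-negation reduction, which is intuitionistically derivable.
Assume ¬¬¬b and suppose b. Then ¬¬b (double-negation introduction), contradicting ¬¬¬b. So ¬b.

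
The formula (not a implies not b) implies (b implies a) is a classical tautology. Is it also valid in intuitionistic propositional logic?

No

This is the converse of contraposition, which is not intuitionistically valid.
A Kripke countermodel: worlds 0, 1; order generated by 0 <= 1; atoms true at each world — 0:{b}; 1:{a,b}.
0 does not force (not a implies not b) implies (b implies a): already at 0 itself, 0 forces not a implies not b but 0 does not force b implies a.
0 does not force b implies a: already at 0 itself, 0 forces b but 0 does not force a.
0 lacks atom a, so 0 does not force a.
So the root 0 does not force the formula.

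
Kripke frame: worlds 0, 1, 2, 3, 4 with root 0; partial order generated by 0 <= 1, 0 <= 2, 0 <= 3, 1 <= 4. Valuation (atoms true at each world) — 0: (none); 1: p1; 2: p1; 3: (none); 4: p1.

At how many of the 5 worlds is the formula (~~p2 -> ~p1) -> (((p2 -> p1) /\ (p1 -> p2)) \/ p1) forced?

4

0: does not force it — 0 ||-/- (~~p2 -> ~p1) -> (((p2 -> p1) /\ (p1 -> p2)) \/ p1): already at 0 itself, 0 ||- ~~p2 -> ~p1 but 0 ||-/- ((p2 -> p1) /\ (p1 -> p2)) \/ p1.
1: forces it.
2: forces it.
3: forces it.
4: forces it.
Worlds forcing the formula: {1, 2, 3, 4}.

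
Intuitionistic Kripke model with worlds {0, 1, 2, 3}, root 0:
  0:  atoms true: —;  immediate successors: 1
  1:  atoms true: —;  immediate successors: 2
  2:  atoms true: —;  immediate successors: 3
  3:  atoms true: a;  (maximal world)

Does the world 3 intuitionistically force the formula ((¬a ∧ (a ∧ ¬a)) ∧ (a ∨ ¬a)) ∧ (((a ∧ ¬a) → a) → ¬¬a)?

3 ⊮ ((¬a ∧ (a ∧ ¬a)) ∧ (a ∨ ¬a)) ∧ (((a ∧ ¬a) → a) → ¬¬a) since 3 fails (¬a ∧ (a ∧ ¬a)) ∧ (a ∨ ¬a).

No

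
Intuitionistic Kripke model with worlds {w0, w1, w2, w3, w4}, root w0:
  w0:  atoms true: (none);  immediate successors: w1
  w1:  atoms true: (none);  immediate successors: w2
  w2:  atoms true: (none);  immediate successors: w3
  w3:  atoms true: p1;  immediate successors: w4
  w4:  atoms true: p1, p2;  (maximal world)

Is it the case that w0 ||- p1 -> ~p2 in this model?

No

w0 ||-/- p1 -> ~p2: at the accessible world w3, w3 ||- p1 but w3 ||-/- ~p2.
w3 ||-/- ~p2 since w4 is accessible from w3 and w4 ||- p2.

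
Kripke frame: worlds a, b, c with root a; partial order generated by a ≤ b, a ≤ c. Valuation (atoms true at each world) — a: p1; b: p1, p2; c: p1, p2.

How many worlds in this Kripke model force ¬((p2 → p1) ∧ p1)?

0

a: does not force it — a ⊮ ¬((p2 → p1) ∧ p1) since a is accessible from a and a ⊩ (p2 → p1) ∧ p1.
b: does not force it — b ⊮ ¬((p2 → p1) ∧ p1) since b is accessible from b and b ⊩ (p2 → p1) ∧ p1.
c: does not force it.
Worlds forcing the formula: { }.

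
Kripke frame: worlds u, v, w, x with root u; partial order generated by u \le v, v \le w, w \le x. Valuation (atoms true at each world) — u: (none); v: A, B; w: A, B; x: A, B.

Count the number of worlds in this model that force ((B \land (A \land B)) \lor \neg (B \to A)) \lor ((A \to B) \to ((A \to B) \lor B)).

4

u: forces it.
v: forces it.
w: forces it.
x: forces it.
Worlds forcing the formula: {u, v, w, x}.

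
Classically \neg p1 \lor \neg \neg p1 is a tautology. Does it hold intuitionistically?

This is the weak law of excluded middle, which is not intuitionistically valid.
A Kripke countermodel: worlds 0, 1, 2; order generated by 0 \le 1, 0 \le 2; atoms true at each world — 0:{}; 1:{p1}; 2:{}.
0 \nVdash \neg p1 \lor \neg \neg p1: neither disjunct is forced at 0.
0 \nVdash \neg p1 since 1 is accessible from 0 and 1 \Vdash p1.
So the root 0 does not force the formula.

No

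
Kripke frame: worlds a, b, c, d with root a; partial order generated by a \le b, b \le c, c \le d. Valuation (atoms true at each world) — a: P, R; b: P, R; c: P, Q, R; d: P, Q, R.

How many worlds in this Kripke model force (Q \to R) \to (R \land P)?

a: forces it.
b: forces it.
c: forces it.
d: forces it.
Worlds forcing the formula: {a, b, c, d}.

4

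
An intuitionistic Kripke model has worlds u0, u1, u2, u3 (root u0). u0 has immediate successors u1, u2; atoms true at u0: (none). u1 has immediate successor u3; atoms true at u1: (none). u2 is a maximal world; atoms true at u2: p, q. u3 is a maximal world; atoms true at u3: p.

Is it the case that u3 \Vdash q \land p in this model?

u3 \nVdash q \land p since u3 fails q.

No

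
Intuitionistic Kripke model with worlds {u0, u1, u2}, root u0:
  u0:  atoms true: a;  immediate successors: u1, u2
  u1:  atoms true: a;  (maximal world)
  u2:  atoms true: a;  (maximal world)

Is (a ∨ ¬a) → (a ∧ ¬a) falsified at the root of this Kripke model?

u0 ⊮ (a ∨ ¬a) → (a ∧ ¬a): already at u0 itself, u0 ⊩ a ∨ ¬a but u0 ⊮ a ∧ ¬a.
u0 ⊮ a ∧ ¬a since u0 fails ¬a.
So the root u0 does not force (a ∨ ¬a) → (a ∧ ¬a); the model is a countermodel.

Yes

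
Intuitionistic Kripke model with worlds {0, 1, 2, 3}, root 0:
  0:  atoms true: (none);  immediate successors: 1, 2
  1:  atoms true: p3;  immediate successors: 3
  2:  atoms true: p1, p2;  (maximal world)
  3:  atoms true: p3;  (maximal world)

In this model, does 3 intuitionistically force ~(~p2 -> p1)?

3 ||- ~(~p2 -> p1): no world accessible from 3 forces ~p2 -> p1.

Yes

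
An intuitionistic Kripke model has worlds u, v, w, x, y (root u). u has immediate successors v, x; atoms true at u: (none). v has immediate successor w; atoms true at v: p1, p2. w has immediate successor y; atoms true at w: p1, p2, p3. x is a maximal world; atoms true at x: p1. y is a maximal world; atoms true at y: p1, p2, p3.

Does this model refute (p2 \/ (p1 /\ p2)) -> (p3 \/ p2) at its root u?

No

u ||- (p2 \/ (p1 /\ p2)) -> (p3 \/ p2): every world accessible from u that forces p2 \/ (p1 /\ p2) (namely v, w, y) also forces p3 \/ p2.
So the root u forces (p2 \/ (p1 /\ p2)) -> (p3 \/ p2); the model is not a countermodel.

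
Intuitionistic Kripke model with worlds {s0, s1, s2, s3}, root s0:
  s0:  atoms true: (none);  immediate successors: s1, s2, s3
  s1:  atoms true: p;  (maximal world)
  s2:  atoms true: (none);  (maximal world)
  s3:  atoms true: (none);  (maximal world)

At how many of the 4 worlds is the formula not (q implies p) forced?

s0: does not force it — s0 does not force not (q implies p) since s0 is accessible from s0 and s0 forces q implies p.
s1: does not force it.
s2: does not force it.
s3: does not force it.
Worlds forcing the formula: { }.

0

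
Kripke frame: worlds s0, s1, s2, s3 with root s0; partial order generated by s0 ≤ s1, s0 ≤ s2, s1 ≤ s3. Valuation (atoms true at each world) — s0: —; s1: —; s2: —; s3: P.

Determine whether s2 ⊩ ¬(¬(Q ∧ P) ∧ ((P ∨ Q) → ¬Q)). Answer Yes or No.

No

s2 ⊮ ¬(¬(Q ∧ P) ∧ ((P ∨ Q) → ¬Q)) since s2 is accessible from s2 and s2 ⊩ ¬(Q ∧ P) ∧ ((P ∨ Q) → ¬Q).
s2 ⊩ ¬(Q ∧ P) ∧ ((P ∨ Q) → ¬Q) since s2 forces both conjuncts.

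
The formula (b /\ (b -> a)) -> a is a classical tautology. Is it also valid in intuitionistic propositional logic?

Yes

This is modus ponens in implicational form, which is intuitionistically derivable.
If a world forces b and b -> a, then applying the implication at that world (which is accessible from itself) gives a.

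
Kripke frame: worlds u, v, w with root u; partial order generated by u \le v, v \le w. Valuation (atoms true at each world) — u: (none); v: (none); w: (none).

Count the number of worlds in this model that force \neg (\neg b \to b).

u: forces it.
v: forces it.
w: forces it.
Worlds forcing the formula: {u, v, w}.

3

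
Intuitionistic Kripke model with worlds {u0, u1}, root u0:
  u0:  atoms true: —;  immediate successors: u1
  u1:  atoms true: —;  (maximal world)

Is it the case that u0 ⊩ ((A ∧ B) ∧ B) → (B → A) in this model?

Yes

u0 ⊩ ((A ∧ B) ∧ B) → (B → A) vacuously: no world accessible from u0 forces the antecedent (A ∧ B) ∧ B.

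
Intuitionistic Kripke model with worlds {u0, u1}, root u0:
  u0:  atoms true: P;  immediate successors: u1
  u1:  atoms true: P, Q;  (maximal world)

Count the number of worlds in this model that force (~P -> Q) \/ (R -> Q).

u0: forces it.
u1: forces it.
Worlds forcing the formula: {u0, u1}.

2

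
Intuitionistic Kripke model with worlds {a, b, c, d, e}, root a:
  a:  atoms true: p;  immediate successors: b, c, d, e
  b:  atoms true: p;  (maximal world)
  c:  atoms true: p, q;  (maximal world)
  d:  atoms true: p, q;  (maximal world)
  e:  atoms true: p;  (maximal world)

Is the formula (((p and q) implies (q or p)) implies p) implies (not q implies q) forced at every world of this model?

No

Not every world: a does not force (((p and q) implies (q or p)) implies p) implies (not q implies q).
a does not force (((p and q) implies (q or p)) implies p) implies (not q implies q): already at a itself, a forces ((p and q) implies (q or p)) implies p but a does not force not q implies q.
a does not force not q implies q: at the accessible world b, b forces not q but b does not force q.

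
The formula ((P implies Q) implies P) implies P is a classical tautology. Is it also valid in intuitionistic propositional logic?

No

This is Peirce's law, which is not intuitionistically valid.
A Kripke countermodel: worlds 0, 1; order generated by 0 <= 1; atoms true at each world — 0:{}; 1:{P}.
0 does not force ((P implies Q) implies P) implies P: already at 0 itself, 0 forces (P implies Q) implies P but 0 does not force P.
0 lacks atom P, so 0 does not force P.
So the root 0 does not force the formula.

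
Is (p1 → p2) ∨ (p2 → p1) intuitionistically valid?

This is the Gödel–Dummett linearity axiom, which is not intuitionistically valid.
A Kripke countermodel: worlds 0, 1, 2; order generated by 0 ≤ 1, 0 ≤ 2; atoms true at each world — 0:{}; 1:{p1}; 2:{p2}.
0 ⊮ (p1 → p2) ∨ (p2 → p1): neither disjunct is forced at 0.
0 ⊮ p1 → p2: at the accessible world 1, 1 ⊩ p1 but 1 ⊮ p2.
1 lacks atom p2, so 1 ⊮ p2.
So the root 0 does not force the formula.

No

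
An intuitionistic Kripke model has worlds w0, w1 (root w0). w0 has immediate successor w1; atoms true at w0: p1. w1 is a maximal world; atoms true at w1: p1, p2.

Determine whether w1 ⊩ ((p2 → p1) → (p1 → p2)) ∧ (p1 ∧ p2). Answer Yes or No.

Yes

w1 ⊩ ((p2 → p1) → (p1 → p2)) ∧ (p1 ∧ p2) since w1 forces both conjuncts.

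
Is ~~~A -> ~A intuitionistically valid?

This is triple-negation reduction, which is intuitionistically derivable.
Assume ~~~A and suppose A. Then ~~A (double-negation introduction), contradicting ~~~A. So ~A.

Yes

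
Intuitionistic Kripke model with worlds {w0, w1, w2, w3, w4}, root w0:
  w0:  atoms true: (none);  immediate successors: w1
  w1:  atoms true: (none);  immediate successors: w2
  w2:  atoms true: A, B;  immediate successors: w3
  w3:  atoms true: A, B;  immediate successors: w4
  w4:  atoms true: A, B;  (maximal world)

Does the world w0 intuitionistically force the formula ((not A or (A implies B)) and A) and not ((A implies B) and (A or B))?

No

w0 does not force ((not A or (A implies B)) and A) and not ((A implies B) and (A or B)) since w0 fails (not A or (A implies B)) and A.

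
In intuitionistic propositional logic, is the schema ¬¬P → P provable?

No

This is double-negation elimination, which is not intuitionistically valid.
A Kripke countermodel: worlds a, b; order generated by a ≤ b; atoms true at each world — a:{}; b:{P}.
a ⊮ ¬¬P → P: already at a itself, a ⊩ ¬¬P but a ⊮ P.
a lacks atom P, so a ⊮ P.
So the root a does not force the formula.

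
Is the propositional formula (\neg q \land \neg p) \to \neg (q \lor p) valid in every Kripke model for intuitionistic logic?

Yes

This is a constructively valid De Morgan direction (conjunction of negations to negated disjunction), which is intuitionistically derivable.
If both \neg q and \neg p hold at a world, no accessible world forces q or forces p, so none forces q \lor p.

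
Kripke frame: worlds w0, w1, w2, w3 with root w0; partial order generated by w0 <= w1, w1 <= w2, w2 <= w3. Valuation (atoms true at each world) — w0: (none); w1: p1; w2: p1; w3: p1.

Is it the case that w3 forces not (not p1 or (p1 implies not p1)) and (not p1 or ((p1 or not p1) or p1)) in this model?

w3 forces not (not p1 or (p1 implies not p1)) and (not p1 or ((p1 or not p1) or p1)) since w3 forces both conjuncts.

Yes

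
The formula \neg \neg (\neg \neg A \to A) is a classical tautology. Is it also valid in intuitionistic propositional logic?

This is the double negation of double-negation elimination, which is intuitionistically derivable.
By Glivenko's theorem the double negation of any classical propositional tautology is intuitionistically provable; \neg \neg A \to A is classically a tautology.

Yes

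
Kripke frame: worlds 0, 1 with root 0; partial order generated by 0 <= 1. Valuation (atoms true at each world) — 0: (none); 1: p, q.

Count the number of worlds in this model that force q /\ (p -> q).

0: does not force it — 0 ||-/- q /\ (p -> q) since 0 fails q.
1: forces it.
Worlds forcing the formula: {1}.

1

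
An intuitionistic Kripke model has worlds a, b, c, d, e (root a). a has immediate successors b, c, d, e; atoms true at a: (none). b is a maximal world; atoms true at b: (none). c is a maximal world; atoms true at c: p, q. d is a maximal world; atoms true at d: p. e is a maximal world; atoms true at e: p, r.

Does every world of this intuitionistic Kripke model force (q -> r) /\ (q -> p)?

No

Not every world: a ||-/- (q -> r) /\ (q -> p).
a ||-/- (q -> r) /\ (q -> p) since a fails q -> r.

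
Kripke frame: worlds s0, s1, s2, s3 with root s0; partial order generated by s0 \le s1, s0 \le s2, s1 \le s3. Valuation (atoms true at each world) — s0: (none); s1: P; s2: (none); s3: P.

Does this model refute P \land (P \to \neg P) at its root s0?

Yes

s0 \nVdash P \land (P \to \neg P) since s0 fails P.
So the root s0 does not force P \land (P \to \neg P); the model is a countermodel.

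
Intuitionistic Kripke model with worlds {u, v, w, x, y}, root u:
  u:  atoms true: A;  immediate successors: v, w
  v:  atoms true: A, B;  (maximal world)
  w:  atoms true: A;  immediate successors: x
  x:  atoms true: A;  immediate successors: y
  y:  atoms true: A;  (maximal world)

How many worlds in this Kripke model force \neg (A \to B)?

u: does not force it — u \nVdash \neg (A \to B) since v is accessible from u and v \Vdash A \to B.
v: does not force it.
w: forces it.
x: forces it.
y: forces it.
Worlds forcing the formula: {w, x, y}.

3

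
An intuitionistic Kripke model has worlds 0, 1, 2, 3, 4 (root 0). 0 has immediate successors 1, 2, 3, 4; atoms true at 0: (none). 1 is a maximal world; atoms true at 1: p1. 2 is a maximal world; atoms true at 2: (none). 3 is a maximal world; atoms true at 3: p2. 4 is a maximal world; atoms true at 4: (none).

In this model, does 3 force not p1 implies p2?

3 forces not p1 implies p2: every world accessible from 3 that forces not p1 (namely 3) also forces p2.

Yes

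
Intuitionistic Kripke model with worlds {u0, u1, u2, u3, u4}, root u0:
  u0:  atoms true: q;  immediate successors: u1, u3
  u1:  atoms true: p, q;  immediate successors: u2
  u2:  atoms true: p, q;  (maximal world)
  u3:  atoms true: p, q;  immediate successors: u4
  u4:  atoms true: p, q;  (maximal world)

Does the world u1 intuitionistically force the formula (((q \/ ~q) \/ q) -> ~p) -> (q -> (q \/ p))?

Yes

u1 ||- (((q \/ ~q) \/ q) -> ~p) -> (q -> (q \/ p)) vacuously: no world accessible from u1 forces the antecedent ((q \/ ~q) \/ q) -> ~p.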